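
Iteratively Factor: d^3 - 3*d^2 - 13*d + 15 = (d + 3)*(d^2 - 6*d + 5) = (d - 1)*(d + 3)*(d - 5)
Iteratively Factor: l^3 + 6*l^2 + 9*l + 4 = (l + 4)*(l^2 + 2*l + 1) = (l + 1)*(l + 4)*(l + 1)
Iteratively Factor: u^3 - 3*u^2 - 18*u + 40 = (u - 5)*(u^2 + 2*u - 8) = (u - 5)*(u - 2)*(u + 4)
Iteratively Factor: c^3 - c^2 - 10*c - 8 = (c + 2)*(c^2 - 3*c - 4) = (c + 1)*(c + 2)*(c - 4)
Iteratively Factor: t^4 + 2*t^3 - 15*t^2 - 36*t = (t)*(t^3 + 2*t^2 - 15*t - 36) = t*(t + 3)*(t^2 - t - 12) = t*(t - 4)*(t + 3)*(t + 3)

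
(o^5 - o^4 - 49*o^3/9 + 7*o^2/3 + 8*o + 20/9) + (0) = o^5 - o^4 - 49*o^3/9 + 7*o^2/3 + 8*o + 20/9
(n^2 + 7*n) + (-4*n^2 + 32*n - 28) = -3*n^2 + 39*n - 28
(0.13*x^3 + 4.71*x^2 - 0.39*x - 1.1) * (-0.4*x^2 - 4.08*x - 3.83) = -0.052*x^5 - 2.4144*x^4 - 19.5587*x^3 - 16.0081*x^2 + 5.9817*x + 4.213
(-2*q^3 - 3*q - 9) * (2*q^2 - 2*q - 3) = -4*q^5 + 4*q^4 - 12*q^2 + 27*q + 27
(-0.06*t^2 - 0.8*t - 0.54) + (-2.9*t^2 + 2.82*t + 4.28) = -2.96*t^2 + 2.02*t + 3.74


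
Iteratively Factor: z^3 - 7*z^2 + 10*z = (z - 2)*(z^2 - 5*z) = (z - 5)*(z - 2)*(z)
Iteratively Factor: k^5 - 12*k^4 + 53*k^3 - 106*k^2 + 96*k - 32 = (k - 2)*(k^4 - 10*k^3 + 33*k^2 - 40*k + 16) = (k - 2)*(k - 1)*(k^3 - 9*k^2 + 24*k - 16) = (k - 4)*(k - 2)*(k - 1)*(k^2 - 5*k + 4) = (k - 4)*(k - 2)*(k - 1)^2*(k - 4)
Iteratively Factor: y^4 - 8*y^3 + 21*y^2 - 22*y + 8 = (y - 1)*(y^3 - 7*y^2 + 14*y - 8) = (y - 4)*(y - 1)*(y^2 - 3*y + 2) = (y - 4)*(y - 1)^2*(y - 2)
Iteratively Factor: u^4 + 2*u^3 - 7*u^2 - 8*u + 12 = (u + 3)*(u^3 - u^2 - 4*u + 4) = (u - 1)*(u + 3)*(u^2 - 4) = (u - 1)*(u + 2)*(u + 3)*(u - 2)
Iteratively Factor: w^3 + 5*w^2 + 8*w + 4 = (w + 2)*(w^2 + 3*w + 2) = (w + 2)^2*(w + 1)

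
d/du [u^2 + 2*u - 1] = 2*u + 2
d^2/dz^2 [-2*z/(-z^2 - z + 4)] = 4*(z*(2*z + 1)^2 - (3*z + 1)*(z^2 + z - 4))/(z^2 + z - 4)^3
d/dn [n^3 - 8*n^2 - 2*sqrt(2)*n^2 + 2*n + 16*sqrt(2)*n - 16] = 3*n^2 - 16*n - 4*sqrt(2)*n + 2 + 16*sqrt(2)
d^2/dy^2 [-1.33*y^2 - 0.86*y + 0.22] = -2.66000000000000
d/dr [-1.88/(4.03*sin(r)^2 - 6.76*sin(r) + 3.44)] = (15.1528*sin(r) - 12.7088)*cos(r)/(4.03*sin(r)^2 - 6.76*sin(r) + 3.44)^2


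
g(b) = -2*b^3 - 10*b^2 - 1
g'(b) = -6*b^2 - 20*b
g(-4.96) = -2.97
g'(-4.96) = -48.41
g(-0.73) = -5.55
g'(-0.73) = 11.40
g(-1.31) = -13.66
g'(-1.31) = 15.90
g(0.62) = -5.32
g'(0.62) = -14.71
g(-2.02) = -25.32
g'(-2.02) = 15.92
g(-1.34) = -14.14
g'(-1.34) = 16.03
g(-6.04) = 74.88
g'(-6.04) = -98.09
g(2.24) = -73.65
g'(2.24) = -74.91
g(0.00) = -1.00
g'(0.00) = 0.00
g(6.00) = -793.00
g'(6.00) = -336.00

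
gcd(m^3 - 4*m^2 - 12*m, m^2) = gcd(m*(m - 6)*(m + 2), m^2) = m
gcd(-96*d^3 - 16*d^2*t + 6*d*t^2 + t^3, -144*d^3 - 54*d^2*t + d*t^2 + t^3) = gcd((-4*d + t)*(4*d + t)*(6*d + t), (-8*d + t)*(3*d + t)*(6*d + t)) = 6*d + t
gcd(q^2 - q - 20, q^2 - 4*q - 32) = q + 4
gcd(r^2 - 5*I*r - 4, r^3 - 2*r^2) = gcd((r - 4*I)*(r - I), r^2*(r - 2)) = 1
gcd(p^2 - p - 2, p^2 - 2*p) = p - 2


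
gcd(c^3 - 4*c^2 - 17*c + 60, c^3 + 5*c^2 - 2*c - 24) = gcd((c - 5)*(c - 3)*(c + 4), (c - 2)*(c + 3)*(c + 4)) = c + 4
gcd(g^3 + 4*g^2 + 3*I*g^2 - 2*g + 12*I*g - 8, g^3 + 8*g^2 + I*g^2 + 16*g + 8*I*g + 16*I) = g^2 + g*(4 + I) + 4*I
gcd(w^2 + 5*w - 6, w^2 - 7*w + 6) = w - 1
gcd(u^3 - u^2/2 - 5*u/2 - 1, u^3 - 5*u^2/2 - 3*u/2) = u + 1/2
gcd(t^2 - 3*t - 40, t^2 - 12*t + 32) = t - 8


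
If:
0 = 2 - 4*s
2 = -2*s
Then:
No Solution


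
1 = 1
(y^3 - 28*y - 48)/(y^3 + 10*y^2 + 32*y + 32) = (y - 6)/(y + 4)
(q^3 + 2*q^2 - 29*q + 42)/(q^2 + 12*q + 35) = (q^2 - 5*q + 6)/(q + 5)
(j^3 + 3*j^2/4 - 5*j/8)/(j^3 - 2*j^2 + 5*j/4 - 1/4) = j*(4*j + 5)/(2*(2*j^2 - 3*j + 1))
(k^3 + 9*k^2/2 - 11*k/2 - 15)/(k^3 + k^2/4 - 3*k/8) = 4*(2*k^3 + 9*k^2 - 11*k - 30)/(k*(8*k^2 + 2*k - 3))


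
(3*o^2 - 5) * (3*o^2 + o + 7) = 9*o^4 + 3*o^3 + 6*o^2 - 5*o - 35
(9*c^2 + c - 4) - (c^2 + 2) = 8*c^2 + c - 6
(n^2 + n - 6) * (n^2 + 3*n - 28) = n^4 + 4*n^3 - 31*n^2 - 46*n + 168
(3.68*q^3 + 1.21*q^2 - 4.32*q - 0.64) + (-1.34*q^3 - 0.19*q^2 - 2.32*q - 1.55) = 2.34*q^3 + 1.02*q^2 - 6.64*q - 2.19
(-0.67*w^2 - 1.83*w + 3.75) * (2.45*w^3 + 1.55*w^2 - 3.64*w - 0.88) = -1.6415*w^5 - 5.522*w^4 + 8.7898*w^3 + 13.0633*w^2 - 12.0396*w - 3.3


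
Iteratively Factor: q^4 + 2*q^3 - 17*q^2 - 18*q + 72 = (q - 3)*(q^3 + 5*q^2 - 2*q - 24) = (q - 3)*(q + 3)*(q^2 + 2*q - 8) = (q - 3)*(q - 2)*(q + 3)*(q + 4)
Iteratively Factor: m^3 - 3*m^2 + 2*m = (m - 1)*(m^2 - 2*m) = m*(m - 1)*(m - 2)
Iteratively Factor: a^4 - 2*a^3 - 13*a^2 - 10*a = (a + 1)*(a^3 - 3*a^2 - 10*a) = (a + 1)*(a + 2)*(a^2 - 5*a) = a*(a + 1)*(a + 2)*(a - 5)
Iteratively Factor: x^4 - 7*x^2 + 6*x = (x + 3)*(x^3 - 3*x^2 + 2*x) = x*(x + 3)*(x^2 - 3*x + 2) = x*(x - 2)*(x + 3)*(x - 1)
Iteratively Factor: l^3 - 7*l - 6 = (l + 1)*(l^2 - l - 6) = (l - 3)*(l + 1)*(l + 2)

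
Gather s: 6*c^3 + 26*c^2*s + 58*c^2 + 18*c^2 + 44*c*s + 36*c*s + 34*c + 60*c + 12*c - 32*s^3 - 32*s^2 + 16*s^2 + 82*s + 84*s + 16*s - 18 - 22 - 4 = 6*c^3 + 76*c^2 + 106*c - 32*s^3 - 16*s^2 + s*(26*c^2 + 80*c + 182) - 44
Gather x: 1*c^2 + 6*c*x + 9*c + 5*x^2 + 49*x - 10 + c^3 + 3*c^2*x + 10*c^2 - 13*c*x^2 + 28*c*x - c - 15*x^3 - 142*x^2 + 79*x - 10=c^3 + 11*c^2 + 8*c - 15*x^3 + x^2*(-13*c - 137) + x*(3*c^2 + 34*c + 128) - 20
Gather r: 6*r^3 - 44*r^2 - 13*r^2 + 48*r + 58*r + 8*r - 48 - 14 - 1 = 6*r^3 - 57*r^2 + 114*r - 63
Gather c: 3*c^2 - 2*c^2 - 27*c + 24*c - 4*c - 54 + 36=c^2 - 7*c - 18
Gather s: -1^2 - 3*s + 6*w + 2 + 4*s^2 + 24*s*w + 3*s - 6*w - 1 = 4*s^2 + 24*s*w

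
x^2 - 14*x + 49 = (x - 7)^2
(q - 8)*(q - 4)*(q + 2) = q^3 - 10*q^2 + 8*q + 64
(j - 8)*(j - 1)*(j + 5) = j^3 - 4*j^2 - 37*j + 40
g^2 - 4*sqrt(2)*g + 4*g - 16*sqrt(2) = (g + 4)*(g - 4*sqrt(2))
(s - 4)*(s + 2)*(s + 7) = s^3 + 5*s^2 - 22*s - 56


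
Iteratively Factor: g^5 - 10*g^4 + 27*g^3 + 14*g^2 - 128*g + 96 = (g - 4)*(g^4 - 6*g^3 + 3*g^2 + 26*g - 24) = (g - 4)*(g - 1)*(g^3 - 5*g^2 - 2*g + 24) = (g - 4)*(g - 3)*(g - 1)*(g^2 - 2*g - 8) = (g - 4)^2*(g - 3)*(g - 1)*(g + 2)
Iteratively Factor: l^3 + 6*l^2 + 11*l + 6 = (l + 2)*(l^2 + 4*l + 3) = (l + 1)*(l + 2)*(l + 3)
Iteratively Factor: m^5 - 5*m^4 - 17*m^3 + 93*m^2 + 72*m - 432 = (m - 4)*(m^4 - m^3 - 21*m^2 + 9*m + 108) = (m - 4)*(m + 3)*(m^3 - 4*m^2 - 9*m + 36) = (m - 4)*(m - 3)*(m + 3)*(m^2 - m - 12) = (m - 4)^2*(m - 3)*(m + 3)*(m + 3)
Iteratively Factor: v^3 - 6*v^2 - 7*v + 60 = (v + 3)*(v^2 - 9*v + 20) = (v - 4)*(v + 3)*(v - 5)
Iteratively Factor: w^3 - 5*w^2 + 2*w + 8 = (w - 2)*(w^2 - 3*w - 4) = (w - 4)*(w - 2)*(w + 1)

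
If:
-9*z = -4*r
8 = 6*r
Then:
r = 4/3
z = 16/27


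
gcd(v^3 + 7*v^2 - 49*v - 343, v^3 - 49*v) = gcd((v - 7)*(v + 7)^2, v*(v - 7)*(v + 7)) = v^2 - 49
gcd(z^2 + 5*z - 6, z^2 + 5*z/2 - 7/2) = z - 1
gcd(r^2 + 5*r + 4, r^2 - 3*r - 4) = r + 1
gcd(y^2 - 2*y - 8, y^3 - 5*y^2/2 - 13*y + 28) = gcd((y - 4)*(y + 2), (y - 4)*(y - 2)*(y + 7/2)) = y - 4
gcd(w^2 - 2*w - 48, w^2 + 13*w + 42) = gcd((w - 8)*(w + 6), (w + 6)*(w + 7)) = w + 6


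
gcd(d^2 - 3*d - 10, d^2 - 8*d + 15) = d - 5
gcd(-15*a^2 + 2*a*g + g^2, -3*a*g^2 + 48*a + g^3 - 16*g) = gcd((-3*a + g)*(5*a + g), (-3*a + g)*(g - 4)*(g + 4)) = 3*a - g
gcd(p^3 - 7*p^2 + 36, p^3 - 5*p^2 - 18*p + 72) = p^2 - 9*p + 18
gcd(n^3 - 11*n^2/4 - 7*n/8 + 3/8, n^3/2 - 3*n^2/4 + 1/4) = n + 1/2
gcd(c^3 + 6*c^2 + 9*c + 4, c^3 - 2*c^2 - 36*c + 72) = 1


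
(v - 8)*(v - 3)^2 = v^3 - 14*v^2 + 57*v - 72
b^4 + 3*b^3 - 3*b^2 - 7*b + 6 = (b - 1)^2*(b + 2)*(b + 3)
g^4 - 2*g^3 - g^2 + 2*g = g*(g - 2)*(g - 1)*(g + 1)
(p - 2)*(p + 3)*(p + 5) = p^3 + 6*p^2 - p - 30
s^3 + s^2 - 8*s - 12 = (s - 3)*(s + 2)^2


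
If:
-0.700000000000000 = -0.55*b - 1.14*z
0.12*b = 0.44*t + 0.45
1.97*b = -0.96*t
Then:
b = 0.44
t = -0.90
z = 0.40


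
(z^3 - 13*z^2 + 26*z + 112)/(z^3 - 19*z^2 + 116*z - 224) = (z + 2)/(z - 4)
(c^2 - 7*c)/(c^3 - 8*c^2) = (c - 7)/(c*(c - 8))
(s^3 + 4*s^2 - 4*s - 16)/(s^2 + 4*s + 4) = (s^2 + 2*s - 8)/(s + 2)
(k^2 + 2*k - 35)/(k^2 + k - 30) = (k + 7)/(k + 6)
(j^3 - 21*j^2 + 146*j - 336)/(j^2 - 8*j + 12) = (j^2 - 15*j + 56)/(j - 2)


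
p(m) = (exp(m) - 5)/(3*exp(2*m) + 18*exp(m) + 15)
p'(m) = (exp(m) - 5)*(-6*exp(2*m) - 18*exp(m))/(3*exp(2*m) + 18*exp(m) + 15)^2 + exp(m)/(3*exp(2*m) + 18*exp(m) + 15)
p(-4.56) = -0.33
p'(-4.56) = 0.00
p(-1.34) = -0.24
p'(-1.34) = 0.07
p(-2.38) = -0.29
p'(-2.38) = 0.04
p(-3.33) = -0.32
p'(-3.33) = 0.02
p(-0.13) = -0.12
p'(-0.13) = 0.10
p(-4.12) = -0.33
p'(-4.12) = 0.01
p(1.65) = 0.00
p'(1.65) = 0.03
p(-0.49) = -0.16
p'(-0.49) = 0.10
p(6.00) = 0.00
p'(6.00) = 0.00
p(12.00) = 0.00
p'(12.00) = 0.00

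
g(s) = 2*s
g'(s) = 2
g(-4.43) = -8.86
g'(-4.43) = 2.00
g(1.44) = 2.88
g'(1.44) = 2.00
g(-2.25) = -4.50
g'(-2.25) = 2.00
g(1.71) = 3.42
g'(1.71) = 2.00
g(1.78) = 3.56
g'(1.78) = 2.00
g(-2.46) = -4.92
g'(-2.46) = 2.00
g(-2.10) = -4.20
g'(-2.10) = 2.00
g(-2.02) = -4.04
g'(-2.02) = 2.00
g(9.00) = 18.00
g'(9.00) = 2.00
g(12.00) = 24.00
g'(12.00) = 2.00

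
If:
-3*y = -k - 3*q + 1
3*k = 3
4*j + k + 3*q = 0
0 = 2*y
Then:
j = -1/4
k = 1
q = 0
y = 0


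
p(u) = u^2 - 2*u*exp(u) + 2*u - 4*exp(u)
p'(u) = -2*u*exp(u) + 2*u - 6*exp(u) + 2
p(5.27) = -2788.50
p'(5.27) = -3203.10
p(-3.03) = 3.22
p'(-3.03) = -4.06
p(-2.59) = 1.62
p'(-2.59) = -3.24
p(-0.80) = -2.04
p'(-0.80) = -1.58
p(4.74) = -1510.63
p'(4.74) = -1759.96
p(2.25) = -71.08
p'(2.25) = -93.12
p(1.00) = -13.31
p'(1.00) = -17.75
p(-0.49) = -2.59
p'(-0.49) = -2.06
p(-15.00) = 195.00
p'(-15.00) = -28.00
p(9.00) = -178168.85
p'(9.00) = -194454.01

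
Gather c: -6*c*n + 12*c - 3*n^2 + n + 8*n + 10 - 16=c*(12 - 6*n) - 3*n^2 + 9*n - 6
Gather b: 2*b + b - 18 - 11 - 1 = 3*b - 30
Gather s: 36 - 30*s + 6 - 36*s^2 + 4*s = -36*s^2 - 26*s + 42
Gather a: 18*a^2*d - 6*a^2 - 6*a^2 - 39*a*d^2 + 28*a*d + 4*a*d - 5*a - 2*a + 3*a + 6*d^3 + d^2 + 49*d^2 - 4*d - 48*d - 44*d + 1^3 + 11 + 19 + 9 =a^2*(18*d - 12) + a*(-39*d^2 + 32*d - 4) + 6*d^3 + 50*d^2 - 96*d + 40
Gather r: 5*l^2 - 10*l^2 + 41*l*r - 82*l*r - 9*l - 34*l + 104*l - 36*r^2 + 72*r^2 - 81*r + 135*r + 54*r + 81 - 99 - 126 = -5*l^2 + 61*l + 36*r^2 + r*(108 - 41*l) - 144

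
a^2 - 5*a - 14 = (a - 7)*(a + 2)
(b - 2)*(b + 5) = b^2 + 3*b - 10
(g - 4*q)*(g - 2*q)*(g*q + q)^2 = g^4*q^2 - 6*g^3*q^3 + 2*g^3*q^2 + 8*g^2*q^4 - 12*g^2*q^3 + g^2*q^2 + 16*g*q^4 - 6*g*q^3 + 8*q^4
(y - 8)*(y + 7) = y^2 - y - 56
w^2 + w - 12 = (w - 3)*(w + 4)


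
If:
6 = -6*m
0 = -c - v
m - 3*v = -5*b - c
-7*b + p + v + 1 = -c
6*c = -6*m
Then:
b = -3/5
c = 1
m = -1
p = -26/5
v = -1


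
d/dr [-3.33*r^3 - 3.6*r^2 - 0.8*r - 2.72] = -9.99*r^2 - 7.2*r - 0.8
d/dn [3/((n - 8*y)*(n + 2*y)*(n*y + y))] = 3*(-(n + 1)*(n - 8*y) - (n + 1)*(n + 2*y) - (n - 8*y)*(n + 2*y))/(y*(n + 1)^2*(n - 8*y)^2*(n + 2*y)^2)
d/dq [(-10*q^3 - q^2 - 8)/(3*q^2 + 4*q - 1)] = 2*(-15*q^4 - 40*q^3 + 13*q^2 + 25*q + 16)/(9*q^4 + 24*q^3 + 10*q^2 - 8*q + 1)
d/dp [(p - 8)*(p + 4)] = 2*p - 4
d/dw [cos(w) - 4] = -sin(w)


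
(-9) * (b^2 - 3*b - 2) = -9*b^2 + 27*b + 18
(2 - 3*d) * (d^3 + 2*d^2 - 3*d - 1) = -3*d^4 - 4*d^3 + 13*d^2 - 3*d - 2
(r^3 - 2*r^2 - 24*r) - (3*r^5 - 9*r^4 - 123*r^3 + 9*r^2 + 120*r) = -3*r^5 + 9*r^4 + 124*r^3 - 11*r^2 - 144*r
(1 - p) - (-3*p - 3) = 2*p + 4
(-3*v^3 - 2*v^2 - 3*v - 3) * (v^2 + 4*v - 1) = -3*v^5 - 14*v^4 - 8*v^3 - 13*v^2 - 9*v + 3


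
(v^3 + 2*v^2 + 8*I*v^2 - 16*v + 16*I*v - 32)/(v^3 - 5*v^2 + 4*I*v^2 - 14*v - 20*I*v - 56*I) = (v + 4*I)/(v - 7)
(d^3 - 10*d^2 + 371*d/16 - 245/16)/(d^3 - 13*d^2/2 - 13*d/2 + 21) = (16*d^2 - 48*d + 35)/(8*(2*d^2 + d - 6))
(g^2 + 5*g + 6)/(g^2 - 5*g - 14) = (g + 3)/(g - 7)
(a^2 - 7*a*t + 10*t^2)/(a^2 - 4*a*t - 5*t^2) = (a - 2*t)/(a + t)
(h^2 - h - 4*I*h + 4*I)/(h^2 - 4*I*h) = (h - 1)/h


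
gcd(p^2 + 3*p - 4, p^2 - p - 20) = p + 4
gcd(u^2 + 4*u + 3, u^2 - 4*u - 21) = u + 3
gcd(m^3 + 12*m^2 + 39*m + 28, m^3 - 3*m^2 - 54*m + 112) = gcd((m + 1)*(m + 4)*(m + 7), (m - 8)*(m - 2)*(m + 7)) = m + 7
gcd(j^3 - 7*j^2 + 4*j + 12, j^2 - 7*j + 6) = j - 6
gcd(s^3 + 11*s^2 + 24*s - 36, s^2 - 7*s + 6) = s - 1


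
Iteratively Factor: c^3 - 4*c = (c + 2)*(c^2 - 2*c) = (c - 2)*(c + 2)*(c)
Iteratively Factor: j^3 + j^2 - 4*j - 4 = (j - 2)*(j^2 + 3*j + 2) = (j - 2)*(j + 1)*(j + 2)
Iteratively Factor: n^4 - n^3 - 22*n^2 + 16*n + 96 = (n - 4)*(n^3 + 3*n^2 - 10*n - 24) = (n - 4)*(n + 4)*(n^2 - n - 6) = (n - 4)*(n - 3)*(n + 4)*(n + 2)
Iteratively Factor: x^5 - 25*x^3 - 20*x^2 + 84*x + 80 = (x + 2)*(x^4 - 2*x^3 - 21*x^2 + 22*x + 40) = (x + 1)*(x + 2)*(x^3 - 3*x^2 - 18*x + 40) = (x + 1)*(x + 2)*(x + 4)*(x^2 - 7*x + 10) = (x - 2)*(x + 1)*(x + 2)*(x + 4)*(x - 5)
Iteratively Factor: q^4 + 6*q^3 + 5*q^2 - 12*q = (q - 1)*(q^3 + 7*q^2 + 12*q) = (q - 1)*(q + 3)*(q^2 + 4*q) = (q - 1)*(q + 3)*(q + 4)*(q)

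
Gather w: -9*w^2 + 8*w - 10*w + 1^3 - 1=-9*w^2 - 2*w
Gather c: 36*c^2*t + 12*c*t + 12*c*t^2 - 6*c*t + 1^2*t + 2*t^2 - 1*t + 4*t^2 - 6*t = 36*c^2*t + c*(12*t^2 + 6*t) + 6*t^2 - 6*t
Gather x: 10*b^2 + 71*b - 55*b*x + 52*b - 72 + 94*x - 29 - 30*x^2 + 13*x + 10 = 10*b^2 + 123*b - 30*x^2 + x*(107 - 55*b) - 91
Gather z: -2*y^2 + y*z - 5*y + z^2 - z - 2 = -2*y^2 - 5*y + z^2 + z*(y - 1) - 2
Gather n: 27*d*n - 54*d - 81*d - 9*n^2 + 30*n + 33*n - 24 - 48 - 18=-135*d - 9*n^2 + n*(27*d + 63) - 90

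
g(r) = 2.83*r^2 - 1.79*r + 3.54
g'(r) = 5.66*r - 1.79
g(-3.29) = 40.06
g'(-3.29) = -20.41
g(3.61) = 33.96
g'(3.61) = 18.64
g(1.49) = 7.16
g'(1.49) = 6.64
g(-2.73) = 29.52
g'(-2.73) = -17.24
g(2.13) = 12.57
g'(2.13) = 10.27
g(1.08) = 4.91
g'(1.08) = 4.32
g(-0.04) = 3.62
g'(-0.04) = -2.02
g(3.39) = 29.99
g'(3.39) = 17.40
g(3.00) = 23.64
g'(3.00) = 15.19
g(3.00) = 23.64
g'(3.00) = 15.19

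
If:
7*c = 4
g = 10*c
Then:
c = 4/7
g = 40/7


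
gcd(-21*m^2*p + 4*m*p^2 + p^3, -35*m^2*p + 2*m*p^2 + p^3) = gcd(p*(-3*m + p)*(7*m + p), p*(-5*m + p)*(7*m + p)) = 7*m*p + p^2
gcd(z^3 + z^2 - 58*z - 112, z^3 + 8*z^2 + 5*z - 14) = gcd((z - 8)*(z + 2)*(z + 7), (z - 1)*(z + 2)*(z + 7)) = z^2 + 9*z + 14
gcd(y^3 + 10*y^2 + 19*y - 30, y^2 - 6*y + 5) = y - 1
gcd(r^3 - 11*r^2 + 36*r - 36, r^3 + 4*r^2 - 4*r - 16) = r - 2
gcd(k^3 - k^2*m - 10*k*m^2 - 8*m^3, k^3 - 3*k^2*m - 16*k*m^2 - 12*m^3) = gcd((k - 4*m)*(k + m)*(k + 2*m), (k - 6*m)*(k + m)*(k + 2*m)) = k^2 + 3*k*m + 2*m^2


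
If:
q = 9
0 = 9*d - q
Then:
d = 1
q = 9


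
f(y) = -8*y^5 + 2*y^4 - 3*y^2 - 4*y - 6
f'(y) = -40*y^4 + 8*y^3 - 6*y - 4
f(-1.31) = 30.85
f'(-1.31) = -131.92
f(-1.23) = 21.48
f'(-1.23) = -103.06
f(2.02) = -262.08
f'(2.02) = -616.17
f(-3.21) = 2914.84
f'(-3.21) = -4496.33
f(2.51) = -752.56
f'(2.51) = -1480.20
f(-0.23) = -5.23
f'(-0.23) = -2.83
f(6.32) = -77623.50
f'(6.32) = -61838.24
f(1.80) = -153.09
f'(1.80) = -388.05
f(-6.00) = 64710.00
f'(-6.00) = -53536.00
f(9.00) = -459555.00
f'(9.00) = -256666.00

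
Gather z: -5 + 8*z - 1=8*z - 6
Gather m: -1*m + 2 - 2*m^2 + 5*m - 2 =-2*m^2 + 4*m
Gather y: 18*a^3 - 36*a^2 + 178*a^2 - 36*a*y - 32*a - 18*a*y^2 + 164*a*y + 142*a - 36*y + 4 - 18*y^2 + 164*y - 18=18*a^3 + 142*a^2 + 110*a + y^2*(-18*a - 18) + y*(128*a + 128) - 14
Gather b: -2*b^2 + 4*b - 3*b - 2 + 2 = -2*b^2 + b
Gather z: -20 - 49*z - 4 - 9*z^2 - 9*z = -9*z^2 - 58*z - 24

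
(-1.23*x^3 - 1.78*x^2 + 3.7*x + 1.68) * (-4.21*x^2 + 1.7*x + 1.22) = 5.1783*x^5 + 5.4028*x^4 - 20.1036*x^3 - 2.9544*x^2 + 7.37*x + 2.0496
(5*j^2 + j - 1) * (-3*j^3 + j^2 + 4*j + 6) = -15*j^5 + 2*j^4 + 24*j^3 + 33*j^2 + 2*j - 6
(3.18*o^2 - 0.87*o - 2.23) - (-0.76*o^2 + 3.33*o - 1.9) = 3.94*o^2 - 4.2*o - 0.33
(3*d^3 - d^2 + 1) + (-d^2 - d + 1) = 3*d^3 - 2*d^2 - d + 2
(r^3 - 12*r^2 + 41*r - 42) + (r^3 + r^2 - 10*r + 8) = 2*r^3 - 11*r^2 + 31*r - 34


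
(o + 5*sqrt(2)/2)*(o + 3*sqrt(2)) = o^2 + 11*sqrt(2)*o/2 + 15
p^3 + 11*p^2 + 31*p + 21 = (p + 1)*(p + 3)*(p + 7)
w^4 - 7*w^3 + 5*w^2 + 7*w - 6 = (w - 6)*(w - 1)^2*(w + 1)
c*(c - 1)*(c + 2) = c^3 + c^2 - 2*c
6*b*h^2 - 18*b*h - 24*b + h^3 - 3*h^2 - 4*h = (6*b + h)*(h - 4)*(h + 1)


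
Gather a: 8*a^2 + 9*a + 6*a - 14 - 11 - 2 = 8*a^2 + 15*a - 27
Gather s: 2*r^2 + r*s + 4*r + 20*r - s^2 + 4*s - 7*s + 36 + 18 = 2*r^2 + 24*r - s^2 + s*(r - 3) + 54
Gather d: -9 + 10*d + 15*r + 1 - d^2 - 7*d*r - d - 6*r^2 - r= -d^2 + d*(9 - 7*r) - 6*r^2 + 14*r - 8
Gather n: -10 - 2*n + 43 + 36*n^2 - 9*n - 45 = 36*n^2 - 11*n - 12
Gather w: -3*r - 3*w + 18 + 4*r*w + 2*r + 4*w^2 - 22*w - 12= -r + 4*w^2 + w*(4*r - 25) + 6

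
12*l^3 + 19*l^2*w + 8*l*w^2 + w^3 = (l + w)*(3*l + w)*(4*l + w)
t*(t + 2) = t^2 + 2*t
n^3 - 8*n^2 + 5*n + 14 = (n - 7)*(n - 2)*(n + 1)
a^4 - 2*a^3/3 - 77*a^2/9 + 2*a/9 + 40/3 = (a - 3)*(a - 4/3)*(a + 5/3)*(a + 2)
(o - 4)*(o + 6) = o^2 + 2*o - 24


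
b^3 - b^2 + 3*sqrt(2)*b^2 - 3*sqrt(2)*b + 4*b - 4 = (b - 1)*(b + sqrt(2))*(b + 2*sqrt(2))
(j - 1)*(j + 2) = j^2 + j - 2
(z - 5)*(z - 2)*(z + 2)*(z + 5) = z^4 - 29*z^2 + 100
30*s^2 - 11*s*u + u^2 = (-6*s + u)*(-5*s + u)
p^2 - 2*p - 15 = (p - 5)*(p + 3)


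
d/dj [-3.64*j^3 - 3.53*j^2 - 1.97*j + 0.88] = -10.92*j^2 - 7.06*j - 1.97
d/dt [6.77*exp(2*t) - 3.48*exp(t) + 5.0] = (13.54*exp(t) - 3.48)*exp(t)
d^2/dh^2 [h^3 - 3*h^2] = 6*h - 6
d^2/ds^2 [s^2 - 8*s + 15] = 2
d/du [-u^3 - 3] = -3*u^2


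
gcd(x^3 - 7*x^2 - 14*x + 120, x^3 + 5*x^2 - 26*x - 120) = x^2 - x - 20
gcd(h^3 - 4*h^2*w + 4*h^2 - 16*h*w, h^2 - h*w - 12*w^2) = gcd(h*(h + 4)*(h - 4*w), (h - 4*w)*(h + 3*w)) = -h + 4*w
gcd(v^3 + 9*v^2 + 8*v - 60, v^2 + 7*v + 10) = v + 5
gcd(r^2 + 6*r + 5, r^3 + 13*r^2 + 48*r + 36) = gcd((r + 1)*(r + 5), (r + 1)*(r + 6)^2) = r + 1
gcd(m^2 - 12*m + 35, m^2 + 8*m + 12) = 1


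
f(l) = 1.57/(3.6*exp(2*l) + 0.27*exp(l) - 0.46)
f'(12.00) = 0.00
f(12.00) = 0.00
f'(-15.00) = 0.00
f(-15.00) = -3.41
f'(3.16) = -0.00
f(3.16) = 0.00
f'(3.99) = -0.00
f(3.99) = 0.00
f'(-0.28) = -2.09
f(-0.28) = 0.87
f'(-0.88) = -28.80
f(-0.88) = 5.79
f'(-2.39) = -0.82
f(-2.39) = -3.88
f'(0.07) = -0.85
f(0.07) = 0.40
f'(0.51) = -0.32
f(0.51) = 0.16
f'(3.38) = -0.00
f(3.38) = 0.00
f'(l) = 1.57*(-7.2*exp(2*l) - 0.27*exp(l))/(3.6*exp(2*l) + 0.27*exp(l) - 0.46)^2 = (-11.304*exp(l) - 0.4239)*exp(l)/(3.6*exp(2*l) + 0.27*exp(l) - 0.46)^2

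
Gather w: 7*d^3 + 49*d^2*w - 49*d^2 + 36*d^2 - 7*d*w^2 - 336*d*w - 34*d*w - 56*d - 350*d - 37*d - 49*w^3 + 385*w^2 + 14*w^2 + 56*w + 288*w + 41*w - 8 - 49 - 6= 7*d^3 - 13*d^2 - 443*d - 49*w^3 + w^2*(399 - 7*d) + w*(49*d^2 - 370*d + 385) - 63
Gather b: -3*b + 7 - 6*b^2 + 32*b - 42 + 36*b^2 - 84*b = 30*b^2 - 55*b - 35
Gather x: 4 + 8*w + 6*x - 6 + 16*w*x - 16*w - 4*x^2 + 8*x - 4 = -8*w - 4*x^2 + x*(16*w + 14) - 6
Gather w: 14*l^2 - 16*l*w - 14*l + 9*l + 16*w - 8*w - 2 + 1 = 14*l^2 - 5*l + w*(8 - 16*l) - 1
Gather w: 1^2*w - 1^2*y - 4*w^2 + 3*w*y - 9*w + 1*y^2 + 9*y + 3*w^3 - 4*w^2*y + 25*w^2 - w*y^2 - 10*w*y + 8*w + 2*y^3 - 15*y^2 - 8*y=3*w^3 + w^2*(21 - 4*y) + w*(-y^2 - 7*y) + 2*y^3 - 14*y^2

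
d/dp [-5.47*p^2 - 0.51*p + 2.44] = -10.94*p - 0.51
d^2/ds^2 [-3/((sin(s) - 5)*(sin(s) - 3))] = 3*(4*sin(s)^4 - 24*sin(s)^3 - 2*sin(s)^2 + 168*sin(s) - 98)/((sin(s) - 5)^3*(sin(s) - 3)^3)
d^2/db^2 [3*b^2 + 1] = 6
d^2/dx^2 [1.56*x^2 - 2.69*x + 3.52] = 3.12000000000000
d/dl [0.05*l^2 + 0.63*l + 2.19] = 0.1*l + 0.63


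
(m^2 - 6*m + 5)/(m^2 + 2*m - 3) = (m - 5)/(m + 3)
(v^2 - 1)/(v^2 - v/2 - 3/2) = 2*(v - 1)/(2*v - 3)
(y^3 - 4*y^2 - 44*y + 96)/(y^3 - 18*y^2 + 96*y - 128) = (y + 6)/(y - 8)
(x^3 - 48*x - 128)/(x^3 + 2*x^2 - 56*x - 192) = (x + 4)/(x + 6)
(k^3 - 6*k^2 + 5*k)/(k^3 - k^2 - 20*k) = (k - 1)/(k + 4)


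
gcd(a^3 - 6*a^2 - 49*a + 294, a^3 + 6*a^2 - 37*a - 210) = a^2 + a - 42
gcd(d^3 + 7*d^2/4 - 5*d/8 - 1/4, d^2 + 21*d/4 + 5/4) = d + 1/4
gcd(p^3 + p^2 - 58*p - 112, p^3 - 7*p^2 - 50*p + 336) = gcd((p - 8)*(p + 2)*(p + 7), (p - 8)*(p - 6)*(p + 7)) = p^2 - p - 56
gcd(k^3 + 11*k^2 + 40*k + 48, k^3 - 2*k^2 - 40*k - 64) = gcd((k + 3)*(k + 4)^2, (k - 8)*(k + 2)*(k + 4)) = k + 4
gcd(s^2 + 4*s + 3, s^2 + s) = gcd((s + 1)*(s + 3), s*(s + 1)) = s + 1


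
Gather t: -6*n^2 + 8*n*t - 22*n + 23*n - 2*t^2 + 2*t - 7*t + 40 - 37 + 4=-6*n^2 + n - 2*t^2 + t*(8*n - 5) + 7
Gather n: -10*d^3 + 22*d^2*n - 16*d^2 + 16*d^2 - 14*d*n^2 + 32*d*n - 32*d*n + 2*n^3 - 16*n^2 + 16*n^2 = -10*d^3 + 22*d^2*n - 14*d*n^2 + 2*n^3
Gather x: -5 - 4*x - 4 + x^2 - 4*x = x^2 - 8*x - 9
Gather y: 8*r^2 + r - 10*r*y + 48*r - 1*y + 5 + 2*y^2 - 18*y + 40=8*r^2 + 49*r + 2*y^2 + y*(-10*r - 19) + 45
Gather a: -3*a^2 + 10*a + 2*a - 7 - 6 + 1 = -3*a^2 + 12*a - 12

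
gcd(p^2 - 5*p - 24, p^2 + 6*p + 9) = p + 3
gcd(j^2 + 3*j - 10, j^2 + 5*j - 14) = j - 2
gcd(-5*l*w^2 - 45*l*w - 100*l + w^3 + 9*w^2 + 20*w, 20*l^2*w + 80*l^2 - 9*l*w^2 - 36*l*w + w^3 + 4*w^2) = -5*l*w - 20*l + w^2 + 4*w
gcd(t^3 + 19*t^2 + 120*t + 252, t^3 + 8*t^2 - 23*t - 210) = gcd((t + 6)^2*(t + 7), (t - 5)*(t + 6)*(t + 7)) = t^2 + 13*t + 42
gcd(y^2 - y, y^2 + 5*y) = y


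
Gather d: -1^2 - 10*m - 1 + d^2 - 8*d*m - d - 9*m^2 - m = d^2 + d*(-8*m - 1) - 9*m^2 - 11*m - 2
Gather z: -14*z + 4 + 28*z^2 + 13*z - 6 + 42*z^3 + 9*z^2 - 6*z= 42*z^3 + 37*z^2 - 7*z - 2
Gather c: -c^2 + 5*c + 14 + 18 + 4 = -c^2 + 5*c + 36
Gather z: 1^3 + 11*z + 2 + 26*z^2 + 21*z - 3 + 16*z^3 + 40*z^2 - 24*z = 16*z^3 + 66*z^2 + 8*z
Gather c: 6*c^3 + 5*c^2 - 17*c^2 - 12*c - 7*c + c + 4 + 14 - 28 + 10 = 6*c^3 - 12*c^2 - 18*c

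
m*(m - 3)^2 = m^3 - 6*m^2 + 9*m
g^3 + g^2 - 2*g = g*(g - 1)*(g + 2)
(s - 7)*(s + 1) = s^2 - 6*s - 7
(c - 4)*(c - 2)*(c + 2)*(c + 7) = c^4 + 3*c^3 - 32*c^2 - 12*c + 112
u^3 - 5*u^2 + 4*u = u*(u - 4)*(u - 1)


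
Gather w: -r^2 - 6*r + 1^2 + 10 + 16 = -r^2 - 6*r + 27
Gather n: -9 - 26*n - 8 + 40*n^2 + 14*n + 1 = 40*n^2 - 12*n - 16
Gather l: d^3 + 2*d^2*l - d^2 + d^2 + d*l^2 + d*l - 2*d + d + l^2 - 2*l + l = d^3 - d + l^2*(d + 1) + l*(2*d^2 + d - 1)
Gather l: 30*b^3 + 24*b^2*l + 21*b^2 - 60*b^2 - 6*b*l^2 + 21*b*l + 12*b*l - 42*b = 30*b^3 - 39*b^2 - 6*b*l^2 - 42*b + l*(24*b^2 + 33*b)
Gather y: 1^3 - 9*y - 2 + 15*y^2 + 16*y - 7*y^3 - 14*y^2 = -7*y^3 + y^2 + 7*y - 1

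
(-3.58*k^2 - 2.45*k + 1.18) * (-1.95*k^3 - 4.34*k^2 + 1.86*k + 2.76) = 6.981*k^5 + 20.3147*k^4 + 1.6732*k^3 - 19.559*k^2 - 4.5672*k + 3.2568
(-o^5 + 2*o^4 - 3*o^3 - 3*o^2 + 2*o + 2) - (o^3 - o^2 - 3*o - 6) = -o^5 + 2*o^4 - 4*o^3 - 2*o^2 + 5*o + 8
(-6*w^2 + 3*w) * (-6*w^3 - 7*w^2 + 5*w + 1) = 36*w^5 + 24*w^4 - 51*w^3 + 9*w^2 + 3*w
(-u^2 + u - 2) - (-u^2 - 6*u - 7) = 7*u + 5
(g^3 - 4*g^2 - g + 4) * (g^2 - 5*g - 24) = g^5 - 9*g^4 - 5*g^3 + 105*g^2 + 4*g - 96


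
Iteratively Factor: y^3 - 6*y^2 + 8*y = (y)*(y^2 - 6*y + 8) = y*(y - 2)*(y - 4)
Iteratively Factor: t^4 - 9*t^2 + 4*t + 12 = (t - 2)*(t^3 + 2*t^2 - 5*t - 6) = (t - 2)*(t + 3)*(t^2 - t - 2) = (t - 2)*(t + 1)*(t + 3)*(t - 2)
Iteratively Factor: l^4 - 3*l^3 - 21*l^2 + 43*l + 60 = (l + 1)*(l^3 - 4*l^2 - 17*l + 60) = (l + 1)*(l + 4)*(l^2 - 8*l + 15) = (l - 5)*(l + 1)*(l + 4)*(l - 3)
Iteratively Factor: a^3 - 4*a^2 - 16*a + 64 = (a + 4)*(a^2 - 8*a + 16) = (a - 4)*(a + 4)*(a - 4)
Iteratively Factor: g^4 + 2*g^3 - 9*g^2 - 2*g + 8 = (g + 4)*(g^3 - 2*g^2 - g + 2) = (g + 1)*(g + 4)*(g^2 - 3*g + 2) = (g - 1)*(g + 1)*(g + 4)*(g - 2)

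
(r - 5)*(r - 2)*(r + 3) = r^3 - 4*r^2 - 11*r + 30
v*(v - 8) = v^2 - 8*v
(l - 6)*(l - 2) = l^2 - 8*l + 12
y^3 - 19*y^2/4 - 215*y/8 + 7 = (y - 8)*(y - 1/4)*(y + 7/2)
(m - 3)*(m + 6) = m^2 + 3*m - 18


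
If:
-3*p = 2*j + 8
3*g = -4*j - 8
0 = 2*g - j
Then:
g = -8/11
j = -16/11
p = -56/33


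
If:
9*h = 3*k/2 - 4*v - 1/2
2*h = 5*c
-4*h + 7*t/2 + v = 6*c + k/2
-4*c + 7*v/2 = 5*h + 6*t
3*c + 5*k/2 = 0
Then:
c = -365/41763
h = -1825/83526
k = 146/13921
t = -748/41763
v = -1001/13921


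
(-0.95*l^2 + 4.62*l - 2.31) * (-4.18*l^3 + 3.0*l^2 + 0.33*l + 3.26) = 3.971*l^5 - 22.1616*l^4 + 23.2023*l^3 - 8.5024*l^2 + 14.2989*l - 7.5306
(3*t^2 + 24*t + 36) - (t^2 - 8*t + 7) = 2*t^2 + 32*t + 29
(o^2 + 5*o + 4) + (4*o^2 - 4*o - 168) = 5*o^2 + o - 164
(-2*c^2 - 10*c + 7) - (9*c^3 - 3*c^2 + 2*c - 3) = -9*c^3 + c^2 - 12*c + 10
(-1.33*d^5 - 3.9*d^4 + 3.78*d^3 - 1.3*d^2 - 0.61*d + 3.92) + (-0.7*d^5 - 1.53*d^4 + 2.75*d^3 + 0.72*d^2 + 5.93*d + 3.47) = -2.03*d^5 - 5.43*d^4 + 6.53*d^3 - 0.58*d^2 + 5.32*d + 7.39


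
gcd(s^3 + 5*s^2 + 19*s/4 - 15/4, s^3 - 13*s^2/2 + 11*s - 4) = s - 1/2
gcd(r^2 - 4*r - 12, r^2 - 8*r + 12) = r - 6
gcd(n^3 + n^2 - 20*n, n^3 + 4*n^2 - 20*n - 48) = n - 4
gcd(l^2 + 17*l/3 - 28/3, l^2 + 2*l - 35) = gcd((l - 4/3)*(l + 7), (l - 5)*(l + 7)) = l + 7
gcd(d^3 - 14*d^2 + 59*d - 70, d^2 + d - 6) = d - 2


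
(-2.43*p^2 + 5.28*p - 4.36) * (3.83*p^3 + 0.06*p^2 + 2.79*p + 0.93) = -9.3069*p^5 + 20.0766*p^4 - 23.1617*p^3 + 12.2097*p^2 - 7.254*p - 4.0548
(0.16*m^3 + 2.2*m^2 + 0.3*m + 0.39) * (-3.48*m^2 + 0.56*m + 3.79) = -0.5568*m^5 - 7.5664*m^4 + 0.7944*m^3 + 7.1488*m^2 + 1.3554*m + 1.4781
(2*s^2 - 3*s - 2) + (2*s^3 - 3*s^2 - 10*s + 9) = 2*s^3 - s^2 - 13*s + 7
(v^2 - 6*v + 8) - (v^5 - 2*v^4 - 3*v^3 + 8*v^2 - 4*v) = -v^5 + 2*v^4 + 3*v^3 - 7*v^2 - 2*v + 8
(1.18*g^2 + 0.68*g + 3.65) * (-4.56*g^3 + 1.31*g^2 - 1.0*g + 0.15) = -5.3808*g^5 - 1.555*g^4 - 16.9332*g^3 + 4.2785*g^2 - 3.548*g + 0.5475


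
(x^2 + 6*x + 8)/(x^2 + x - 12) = (x + 2)/(x - 3)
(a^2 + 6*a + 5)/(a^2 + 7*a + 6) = (a + 5)/(a + 6)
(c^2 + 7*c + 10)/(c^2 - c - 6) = (c + 5)/(c - 3)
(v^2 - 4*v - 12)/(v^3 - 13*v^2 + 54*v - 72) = (v + 2)/(v^2 - 7*v + 12)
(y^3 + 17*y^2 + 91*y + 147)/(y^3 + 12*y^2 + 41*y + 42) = (y + 7)/(y + 2)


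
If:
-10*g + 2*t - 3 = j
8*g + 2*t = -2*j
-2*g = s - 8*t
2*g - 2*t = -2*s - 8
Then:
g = -11/13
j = 53/13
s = -50/13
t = -9/13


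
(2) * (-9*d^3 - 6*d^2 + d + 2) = -18*d^3 - 12*d^2 + 2*d + 4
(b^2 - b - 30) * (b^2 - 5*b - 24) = b^4 - 6*b^3 - 49*b^2 + 174*b + 720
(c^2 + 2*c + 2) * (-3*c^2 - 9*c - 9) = -3*c^4 - 15*c^3 - 33*c^2 - 36*c - 18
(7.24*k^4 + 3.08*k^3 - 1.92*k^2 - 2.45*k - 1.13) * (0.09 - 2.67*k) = -19.3308*k^5 - 7.572*k^4 + 5.4036*k^3 + 6.3687*k^2 + 2.7966*k - 0.1017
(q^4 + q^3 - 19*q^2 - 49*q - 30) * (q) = q^5 + q^4 - 19*q^3 - 49*q^2 - 30*q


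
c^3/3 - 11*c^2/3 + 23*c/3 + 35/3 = (c/3 + 1/3)*(c - 7)*(c - 5)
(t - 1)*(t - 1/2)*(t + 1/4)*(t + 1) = t^4 - t^3/4 - 9*t^2/8 + t/4 + 1/8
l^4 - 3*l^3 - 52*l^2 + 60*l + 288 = (l - 8)*(l - 3)*(l + 2)*(l + 6)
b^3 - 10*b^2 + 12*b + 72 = (b - 6)^2*(b + 2)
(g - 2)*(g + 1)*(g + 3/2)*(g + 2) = g^4 + 5*g^3/2 - 5*g^2/2 - 10*g - 6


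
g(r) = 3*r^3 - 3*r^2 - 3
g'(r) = 9*r^2 - 6*r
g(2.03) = 9.73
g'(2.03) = 24.91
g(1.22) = -2.02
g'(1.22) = 6.08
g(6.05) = 551.53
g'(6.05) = 293.12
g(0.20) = -3.10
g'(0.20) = -0.84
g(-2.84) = -95.92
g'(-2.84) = 89.63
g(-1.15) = -11.53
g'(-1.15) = 18.80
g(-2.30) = -55.37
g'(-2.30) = 61.41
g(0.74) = -3.43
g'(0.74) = 0.49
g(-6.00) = -759.00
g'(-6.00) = 360.00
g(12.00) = 4749.00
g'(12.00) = 1224.00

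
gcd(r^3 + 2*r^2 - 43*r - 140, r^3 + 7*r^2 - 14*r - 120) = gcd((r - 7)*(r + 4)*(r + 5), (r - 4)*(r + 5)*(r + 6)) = r + 5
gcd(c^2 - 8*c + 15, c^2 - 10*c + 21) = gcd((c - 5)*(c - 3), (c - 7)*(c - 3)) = c - 3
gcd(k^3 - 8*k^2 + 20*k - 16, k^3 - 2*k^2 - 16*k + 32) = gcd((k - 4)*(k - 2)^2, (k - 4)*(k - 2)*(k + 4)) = k^2 - 6*k + 8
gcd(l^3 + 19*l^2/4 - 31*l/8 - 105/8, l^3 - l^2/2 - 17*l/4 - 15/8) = l + 3/2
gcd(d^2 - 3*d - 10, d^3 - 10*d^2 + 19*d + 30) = d - 5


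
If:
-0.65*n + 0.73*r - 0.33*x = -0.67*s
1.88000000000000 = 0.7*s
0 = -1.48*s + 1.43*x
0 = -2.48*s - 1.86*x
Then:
No Solution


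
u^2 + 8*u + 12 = (u + 2)*(u + 6)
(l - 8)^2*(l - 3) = l^3 - 19*l^2 + 112*l - 192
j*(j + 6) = j^2 + 6*j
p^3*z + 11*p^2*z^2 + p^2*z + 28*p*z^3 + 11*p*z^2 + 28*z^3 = (p + 4*z)*(p + 7*z)*(p*z + z)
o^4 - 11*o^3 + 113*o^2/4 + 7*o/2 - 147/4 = (o - 7)*(o - 7/2)*(o - 3/2)*(o + 1)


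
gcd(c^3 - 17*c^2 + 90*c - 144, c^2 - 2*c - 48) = c - 8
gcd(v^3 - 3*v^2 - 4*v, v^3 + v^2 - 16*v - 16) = v^2 - 3*v - 4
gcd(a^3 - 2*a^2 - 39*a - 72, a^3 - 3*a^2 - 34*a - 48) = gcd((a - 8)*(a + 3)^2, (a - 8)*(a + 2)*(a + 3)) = a^2 - 5*a - 24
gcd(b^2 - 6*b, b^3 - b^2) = b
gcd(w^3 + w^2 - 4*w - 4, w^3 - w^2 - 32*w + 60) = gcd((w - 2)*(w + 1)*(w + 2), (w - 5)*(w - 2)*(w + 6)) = w - 2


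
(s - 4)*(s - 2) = s^2 - 6*s + 8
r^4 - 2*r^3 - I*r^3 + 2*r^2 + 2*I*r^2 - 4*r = r*(r - 2)*(r - 2*I)*(r + I)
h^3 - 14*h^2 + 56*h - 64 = (h - 8)*(h - 4)*(h - 2)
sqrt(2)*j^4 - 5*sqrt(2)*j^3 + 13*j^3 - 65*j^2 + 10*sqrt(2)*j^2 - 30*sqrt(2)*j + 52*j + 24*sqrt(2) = (j - 4)*(j - 1)*(j + 6*sqrt(2))*(sqrt(2)*j + 1)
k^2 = k^2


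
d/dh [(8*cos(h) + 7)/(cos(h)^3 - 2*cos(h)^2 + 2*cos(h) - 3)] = 16*(16*cos(h)^3 + 5*cos(h)^2 - 28*cos(h) + 38)*sin(h)/(8*sin(h)^2 + 11*cos(h) + cos(3*h) - 20)^2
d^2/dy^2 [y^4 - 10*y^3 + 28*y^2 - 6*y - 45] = 12*y^2 - 60*y + 56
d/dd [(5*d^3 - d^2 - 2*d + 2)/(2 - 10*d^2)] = (-25*d^4 + 5*d^2 + 18*d - 2)/(2*(25*d^4 - 10*d^2 + 1))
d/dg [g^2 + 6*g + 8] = 2*g + 6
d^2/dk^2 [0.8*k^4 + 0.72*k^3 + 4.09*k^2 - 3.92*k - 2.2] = 9.6*k^2 + 4.32*k + 8.18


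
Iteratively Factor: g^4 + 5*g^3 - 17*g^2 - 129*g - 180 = (g + 3)*(g^3 + 2*g^2 - 23*g - 60) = (g - 5)*(g + 3)*(g^2 + 7*g + 12) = (g - 5)*(g + 3)*(g + 4)*(g + 3)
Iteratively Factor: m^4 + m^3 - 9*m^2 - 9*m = (m + 1)*(m^3 - 9*m) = (m + 1)*(m + 3)*(m^2 - 3*m) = m*(m + 1)*(m + 3)*(m - 3)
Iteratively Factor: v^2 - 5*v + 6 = (v - 2)*(v - 3)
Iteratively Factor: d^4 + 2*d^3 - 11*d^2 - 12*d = (d - 3)*(d^3 + 5*d^2 + 4*d) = d*(d - 3)*(d^2 + 5*d + 4) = d*(d - 3)*(d + 4)*(d + 1)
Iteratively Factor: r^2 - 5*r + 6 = (r - 2)*(r - 3)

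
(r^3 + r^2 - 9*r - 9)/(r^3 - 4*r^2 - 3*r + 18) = (r^2 + 4*r + 3)/(r^2 - r - 6)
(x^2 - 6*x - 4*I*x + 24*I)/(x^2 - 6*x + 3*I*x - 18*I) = (x - 4*I)/(x + 3*I)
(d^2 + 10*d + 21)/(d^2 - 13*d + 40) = (d^2 + 10*d + 21)/(d^2 - 13*d + 40)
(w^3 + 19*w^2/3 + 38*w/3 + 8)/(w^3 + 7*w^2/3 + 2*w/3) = (3*w^2 + 13*w + 12)/(w*(3*w + 1))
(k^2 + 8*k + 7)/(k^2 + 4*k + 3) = (k + 7)/(k + 3)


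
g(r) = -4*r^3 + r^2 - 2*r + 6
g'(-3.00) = -116.00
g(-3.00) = 129.00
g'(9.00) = -956.00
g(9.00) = -2847.00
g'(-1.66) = -38.39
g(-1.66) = 30.37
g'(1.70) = -33.28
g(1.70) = -14.16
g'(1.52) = -26.68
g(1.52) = -8.78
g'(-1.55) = -33.93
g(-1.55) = 26.40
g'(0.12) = -1.93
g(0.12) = 5.77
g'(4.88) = -278.01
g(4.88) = -444.80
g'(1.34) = -20.87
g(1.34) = -4.51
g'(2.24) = -57.73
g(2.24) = -38.42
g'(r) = -12*r^2 + 2*r - 2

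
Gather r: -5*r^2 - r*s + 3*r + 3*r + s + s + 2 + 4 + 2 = -5*r^2 + r*(6 - s) + 2*s + 8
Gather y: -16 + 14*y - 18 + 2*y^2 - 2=2*y^2 + 14*y - 36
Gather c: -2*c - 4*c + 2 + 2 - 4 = -6*c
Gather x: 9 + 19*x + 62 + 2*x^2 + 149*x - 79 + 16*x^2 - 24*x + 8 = 18*x^2 + 144*x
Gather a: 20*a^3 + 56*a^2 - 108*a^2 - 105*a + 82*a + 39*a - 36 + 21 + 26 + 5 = 20*a^3 - 52*a^2 + 16*a + 16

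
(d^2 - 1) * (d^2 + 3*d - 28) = d^4 + 3*d^3 - 29*d^2 - 3*d + 28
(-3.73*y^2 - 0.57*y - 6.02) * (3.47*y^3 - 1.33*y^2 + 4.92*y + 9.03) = -12.9431*y^5 + 2.983*y^4 - 38.4829*y^3 - 28.4797*y^2 - 34.7655*y - 54.3606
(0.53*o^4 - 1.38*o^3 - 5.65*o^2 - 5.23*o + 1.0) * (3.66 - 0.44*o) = -0.2332*o^5 + 2.547*o^4 - 2.5648*o^3 - 18.3778*o^2 - 19.5818*o + 3.66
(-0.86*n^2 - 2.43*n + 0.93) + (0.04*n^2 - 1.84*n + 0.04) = -0.82*n^2 - 4.27*n + 0.97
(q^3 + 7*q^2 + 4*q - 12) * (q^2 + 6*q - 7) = q^5 + 13*q^4 + 39*q^3 - 37*q^2 - 100*q + 84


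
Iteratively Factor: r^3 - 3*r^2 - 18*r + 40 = (r - 2)*(r^2 - r - 20) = (r - 2)*(r + 4)*(r - 5)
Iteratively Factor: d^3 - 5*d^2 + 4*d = (d - 1)*(d^2 - 4*d) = d*(d - 1)*(d - 4)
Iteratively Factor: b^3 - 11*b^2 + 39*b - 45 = (b - 3)*(b^2 - 8*b + 15) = (b - 5)*(b - 3)*(b - 3)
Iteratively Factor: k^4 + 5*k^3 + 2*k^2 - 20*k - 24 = (k + 2)*(k^3 + 3*k^2 - 4*k - 12) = (k - 2)*(k + 2)*(k^2 + 5*k + 6) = (k - 2)*(k + 2)*(k + 3)*(k + 2)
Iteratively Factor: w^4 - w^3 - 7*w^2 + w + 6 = (w - 1)*(w^3 - 7*w - 6) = (w - 1)*(w + 2)*(w^2 - 2*w - 3) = (w - 3)*(w - 1)*(w + 2)*(w + 1)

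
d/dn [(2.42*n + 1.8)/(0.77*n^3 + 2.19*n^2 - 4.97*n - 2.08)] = (-3.7268*n^3 - 9.4578*n^2 - 7.884*n + 3.9124)/(0.5929*n^6 + 3.3726*n^5 - 2.8577*n^4 - 24.9718*n^3 + 15.5905*n^2 + 20.6752*n + 4.3264)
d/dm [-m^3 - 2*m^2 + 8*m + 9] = -3*m^2 - 4*m + 8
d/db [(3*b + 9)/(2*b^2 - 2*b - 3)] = 3*(-2*b^2 - 12*b + 3)/(4*b^4 - 8*b^3 - 8*b^2 + 12*b + 9)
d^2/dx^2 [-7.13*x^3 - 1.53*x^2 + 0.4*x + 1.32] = -42.78*x - 3.06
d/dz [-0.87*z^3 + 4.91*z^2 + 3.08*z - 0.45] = -2.61*z^2 + 9.82*z + 3.08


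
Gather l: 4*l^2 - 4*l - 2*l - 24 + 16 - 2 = 4*l^2 - 6*l - 10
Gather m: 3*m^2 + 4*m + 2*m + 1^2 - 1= 3*m^2 + 6*m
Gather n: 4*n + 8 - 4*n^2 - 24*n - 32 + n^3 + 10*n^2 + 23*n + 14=n^3 + 6*n^2 + 3*n - 10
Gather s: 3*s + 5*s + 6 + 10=8*s + 16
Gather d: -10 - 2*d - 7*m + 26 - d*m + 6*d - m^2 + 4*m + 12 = d*(4 - m) - m^2 - 3*m + 28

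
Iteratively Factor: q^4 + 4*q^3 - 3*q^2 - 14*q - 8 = (q - 2)*(q^3 + 6*q^2 + 9*q + 4) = (q - 2)*(q + 1)*(q^2 + 5*q + 4) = (q - 2)*(q + 1)^2*(q + 4)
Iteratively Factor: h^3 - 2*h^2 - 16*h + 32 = (h - 2)*(h^2 - 16) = (h - 4)*(h - 2)*(h + 4)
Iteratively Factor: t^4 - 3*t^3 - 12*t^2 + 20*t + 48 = (t + 2)*(t^3 - 5*t^2 - 2*t + 24) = (t - 3)*(t + 2)*(t^2 - 2*t - 8) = (t - 3)*(t + 2)^2*(t - 4)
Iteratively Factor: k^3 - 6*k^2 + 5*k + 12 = (k - 3)*(k^2 - 3*k - 4) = (k - 4)*(k - 3)*(k + 1)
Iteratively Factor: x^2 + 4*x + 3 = (x + 3)*(x + 1)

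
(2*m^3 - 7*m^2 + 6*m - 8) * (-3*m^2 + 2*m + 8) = -6*m^5 + 25*m^4 - 16*m^3 - 20*m^2 + 32*m - 64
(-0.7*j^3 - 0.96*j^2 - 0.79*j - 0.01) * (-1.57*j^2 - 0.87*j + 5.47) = 1.099*j^5 + 2.1162*j^4 - 1.7535*j^3 - 4.5482*j^2 - 4.3126*j - 0.0547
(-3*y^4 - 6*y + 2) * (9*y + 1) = -27*y^5 - 3*y^4 - 54*y^2 + 12*y + 2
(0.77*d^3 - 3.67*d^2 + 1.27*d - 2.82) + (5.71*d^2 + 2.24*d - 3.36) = 0.77*d^3 + 2.04*d^2 + 3.51*d - 6.18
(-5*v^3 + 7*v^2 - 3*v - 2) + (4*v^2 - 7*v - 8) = -5*v^3 + 11*v^2 - 10*v - 10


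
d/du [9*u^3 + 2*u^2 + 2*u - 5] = 27*u^2 + 4*u + 2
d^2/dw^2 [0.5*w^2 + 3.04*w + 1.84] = 1.00000000000000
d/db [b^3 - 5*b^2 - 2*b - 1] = 3*b^2 - 10*b - 2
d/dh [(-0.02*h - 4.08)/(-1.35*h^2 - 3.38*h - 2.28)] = (0.027*h^2 + 0.0676*h - (0.02*h + 4.08)*(2.7*h + 3.38) + 0.0456)/(1.35*h^2 + 3.38*h + 2.28)^2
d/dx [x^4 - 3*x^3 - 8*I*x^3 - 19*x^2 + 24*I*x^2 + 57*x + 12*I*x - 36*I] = 4*x^3 + x^2*(-9 - 24*I) + x*(-38 + 48*I) + 57 + 12*I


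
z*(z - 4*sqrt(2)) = z^2 - 4*sqrt(2)*z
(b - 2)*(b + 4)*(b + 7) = b^3 + 9*b^2 + 6*b - 56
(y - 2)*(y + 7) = y^2 + 5*y - 14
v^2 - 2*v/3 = v*(v - 2/3)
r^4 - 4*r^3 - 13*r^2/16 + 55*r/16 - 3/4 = (r - 4)*(r - 3/4)*(r - 1/4)*(r + 1)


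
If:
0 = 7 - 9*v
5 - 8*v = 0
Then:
No Solution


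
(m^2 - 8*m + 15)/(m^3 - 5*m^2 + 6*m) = (m - 5)/(m*(m - 2))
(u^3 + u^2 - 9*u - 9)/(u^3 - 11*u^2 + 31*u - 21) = (u^2 + 4*u + 3)/(u^2 - 8*u + 7)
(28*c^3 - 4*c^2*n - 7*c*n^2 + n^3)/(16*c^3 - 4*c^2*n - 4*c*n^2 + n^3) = (7*c - n)/(4*c - n)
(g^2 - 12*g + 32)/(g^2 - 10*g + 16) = (g - 4)/(g - 2)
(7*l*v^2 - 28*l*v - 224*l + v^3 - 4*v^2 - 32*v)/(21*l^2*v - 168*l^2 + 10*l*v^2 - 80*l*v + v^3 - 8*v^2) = (v + 4)/(3*l + v)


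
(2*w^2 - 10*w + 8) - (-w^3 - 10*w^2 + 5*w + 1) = w^3 + 12*w^2 - 15*w + 7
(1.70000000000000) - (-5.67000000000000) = 7.37000000000000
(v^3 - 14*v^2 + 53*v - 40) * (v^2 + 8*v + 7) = v^5 - 6*v^4 - 52*v^3 + 286*v^2 + 51*v - 280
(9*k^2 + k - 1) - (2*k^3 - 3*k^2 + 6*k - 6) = -2*k^3 + 12*k^2 - 5*k + 5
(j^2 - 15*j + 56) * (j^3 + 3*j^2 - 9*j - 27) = j^5 - 12*j^4 + 2*j^3 + 276*j^2 - 99*j - 1512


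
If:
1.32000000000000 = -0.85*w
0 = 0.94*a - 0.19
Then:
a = 0.20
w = -1.55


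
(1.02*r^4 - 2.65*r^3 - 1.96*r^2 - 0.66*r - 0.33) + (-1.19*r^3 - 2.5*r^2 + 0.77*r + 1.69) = 1.02*r^4 - 3.84*r^3 - 4.46*r^2 + 0.11*r + 1.36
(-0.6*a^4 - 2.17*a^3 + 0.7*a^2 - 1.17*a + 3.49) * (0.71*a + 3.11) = -0.426*a^5 - 3.4067*a^4 - 6.2517*a^3 + 1.3463*a^2 - 1.1608*a + 10.8539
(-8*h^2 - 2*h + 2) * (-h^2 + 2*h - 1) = 8*h^4 - 14*h^3 + 2*h^2 + 6*h - 2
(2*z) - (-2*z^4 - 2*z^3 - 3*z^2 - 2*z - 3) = 2*z^4 + 2*z^3 + 3*z^2 + 4*z + 3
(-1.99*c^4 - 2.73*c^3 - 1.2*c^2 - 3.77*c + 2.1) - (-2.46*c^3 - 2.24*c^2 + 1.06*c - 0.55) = -1.99*c^4 - 0.27*c^3 + 1.04*c^2 - 4.83*c + 2.65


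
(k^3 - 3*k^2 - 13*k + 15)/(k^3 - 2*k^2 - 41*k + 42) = (k^2 - 2*k - 15)/(k^2 - k - 42)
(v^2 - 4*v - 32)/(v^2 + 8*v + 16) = (v - 8)/(v + 4)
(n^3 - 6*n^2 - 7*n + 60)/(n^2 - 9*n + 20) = n + 3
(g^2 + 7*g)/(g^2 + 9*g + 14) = g/(g + 2)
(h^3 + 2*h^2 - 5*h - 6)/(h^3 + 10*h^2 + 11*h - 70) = (h^2 + 4*h + 3)/(h^2 + 12*h + 35)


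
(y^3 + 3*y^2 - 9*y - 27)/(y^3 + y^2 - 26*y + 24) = (y^3 + 3*y^2 - 9*y - 27)/(y^3 + y^2 - 26*y + 24)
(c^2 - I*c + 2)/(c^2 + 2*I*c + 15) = (c^2 - I*c + 2)/(c^2 + 2*I*c + 15)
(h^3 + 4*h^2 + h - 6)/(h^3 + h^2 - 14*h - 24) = (h - 1)/(h - 4)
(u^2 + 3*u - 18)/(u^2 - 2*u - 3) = (u + 6)/(u + 1)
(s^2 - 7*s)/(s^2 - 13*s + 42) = s/(s - 6)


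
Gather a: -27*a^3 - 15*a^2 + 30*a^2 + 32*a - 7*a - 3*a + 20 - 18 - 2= -27*a^3 + 15*a^2 + 22*a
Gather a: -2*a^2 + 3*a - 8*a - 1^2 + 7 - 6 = -2*a^2 - 5*a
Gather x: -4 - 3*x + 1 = -3*x - 3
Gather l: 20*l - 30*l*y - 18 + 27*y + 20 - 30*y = l*(20 - 30*y) - 3*y + 2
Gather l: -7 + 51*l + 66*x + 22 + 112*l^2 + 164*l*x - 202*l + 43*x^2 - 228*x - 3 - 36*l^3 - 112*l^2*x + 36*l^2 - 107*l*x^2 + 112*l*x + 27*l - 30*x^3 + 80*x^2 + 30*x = -36*l^3 + l^2*(148 - 112*x) + l*(-107*x^2 + 276*x - 124) - 30*x^3 + 123*x^2 - 132*x + 12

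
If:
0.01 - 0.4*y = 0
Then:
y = 0.02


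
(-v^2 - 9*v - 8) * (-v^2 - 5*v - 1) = v^4 + 14*v^3 + 54*v^2 + 49*v + 8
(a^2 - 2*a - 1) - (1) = a^2 - 2*a - 2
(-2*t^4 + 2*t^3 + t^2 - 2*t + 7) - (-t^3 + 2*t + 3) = -2*t^4 + 3*t^3 + t^2 - 4*t + 4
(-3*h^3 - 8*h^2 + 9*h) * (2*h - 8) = -6*h^4 + 8*h^3 + 82*h^2 - 72*h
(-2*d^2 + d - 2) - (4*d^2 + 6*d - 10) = -6*d^2 - 5*d + 8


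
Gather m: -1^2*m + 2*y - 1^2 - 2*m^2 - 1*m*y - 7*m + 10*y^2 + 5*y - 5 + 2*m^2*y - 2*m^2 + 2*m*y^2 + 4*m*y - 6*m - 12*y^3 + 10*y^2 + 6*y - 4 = m^2*(2*y - 4) + m*(2*y^2 + 3*y - 14) - 12*y^3 + 20*y^2 + 13*y - 10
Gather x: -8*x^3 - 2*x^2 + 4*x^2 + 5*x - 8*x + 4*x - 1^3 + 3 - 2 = -8*x^3 + 2*x^2 + x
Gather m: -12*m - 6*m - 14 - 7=-18*m - 21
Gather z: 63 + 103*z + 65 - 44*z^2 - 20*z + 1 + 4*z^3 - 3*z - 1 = 4*z^3 - 44*z^2 + 80*z + 128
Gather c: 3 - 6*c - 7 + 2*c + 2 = -4*c - 2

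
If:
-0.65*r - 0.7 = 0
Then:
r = -1.08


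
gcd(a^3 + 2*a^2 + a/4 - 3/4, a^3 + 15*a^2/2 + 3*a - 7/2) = a^2 + a/2 - 1/2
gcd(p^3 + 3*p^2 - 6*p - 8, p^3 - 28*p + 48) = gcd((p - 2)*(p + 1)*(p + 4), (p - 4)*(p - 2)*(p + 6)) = p - 2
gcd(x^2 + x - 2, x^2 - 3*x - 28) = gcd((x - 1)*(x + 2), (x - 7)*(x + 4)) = 1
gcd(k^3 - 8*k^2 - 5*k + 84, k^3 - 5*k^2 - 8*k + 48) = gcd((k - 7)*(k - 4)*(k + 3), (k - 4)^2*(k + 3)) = k^2 - k - 12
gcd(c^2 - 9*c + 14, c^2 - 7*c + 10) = c - 2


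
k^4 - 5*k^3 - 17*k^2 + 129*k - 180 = (k - 4)*(k - 3)^2*(k + 5)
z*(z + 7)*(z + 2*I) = z^3 + 7*z^2 + 2*I*z^2 + 14*I*z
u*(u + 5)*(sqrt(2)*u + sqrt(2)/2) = sqrt(2)*u^3 + 11*sqrt(2)*u^2/2 + 5*sqrt(2)*u/2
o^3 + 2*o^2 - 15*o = o*(o - 3)*(o + 5)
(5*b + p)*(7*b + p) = 35*b^2 + 12*b*p + p^2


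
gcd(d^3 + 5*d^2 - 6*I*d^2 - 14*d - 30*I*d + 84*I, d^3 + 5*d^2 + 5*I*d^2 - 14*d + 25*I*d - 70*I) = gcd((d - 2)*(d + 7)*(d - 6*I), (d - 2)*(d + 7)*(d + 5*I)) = d^2 + 5*d - 14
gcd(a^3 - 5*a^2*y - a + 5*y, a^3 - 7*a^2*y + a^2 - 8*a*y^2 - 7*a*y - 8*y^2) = a + 1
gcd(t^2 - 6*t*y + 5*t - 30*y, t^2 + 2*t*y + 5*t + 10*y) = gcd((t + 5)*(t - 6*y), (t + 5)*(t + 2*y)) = t + 5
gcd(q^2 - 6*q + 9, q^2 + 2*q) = 1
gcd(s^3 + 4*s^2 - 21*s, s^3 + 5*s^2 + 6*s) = s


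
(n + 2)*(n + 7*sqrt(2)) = n^2 + 2*n + 7*sqrt(2)*n + 14*sqrt(2)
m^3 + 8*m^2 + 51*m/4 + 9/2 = (m + 1/2)*(m + 3/2)*(m + 6)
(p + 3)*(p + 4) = p^2 + 7*p + 12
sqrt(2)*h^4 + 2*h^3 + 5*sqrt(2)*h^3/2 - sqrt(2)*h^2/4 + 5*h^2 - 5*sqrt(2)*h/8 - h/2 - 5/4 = (h - 1/2)*(h + 5/2)*(h + sqrt(2))*(sqrt(2)*h + sqrt(2)/2)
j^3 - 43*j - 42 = (j - 7)*(j + 1)*(j + 6)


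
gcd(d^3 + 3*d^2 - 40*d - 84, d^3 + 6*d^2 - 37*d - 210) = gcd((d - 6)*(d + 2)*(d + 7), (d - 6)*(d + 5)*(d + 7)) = d^2 + d - 42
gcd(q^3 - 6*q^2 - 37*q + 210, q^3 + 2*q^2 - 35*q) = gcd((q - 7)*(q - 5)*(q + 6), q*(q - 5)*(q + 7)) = q - 5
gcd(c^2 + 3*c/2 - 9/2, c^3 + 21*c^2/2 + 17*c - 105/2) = c - 3/2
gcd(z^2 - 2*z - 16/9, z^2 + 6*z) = 1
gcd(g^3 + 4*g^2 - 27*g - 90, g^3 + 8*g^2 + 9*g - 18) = g^2 + 9*g + 18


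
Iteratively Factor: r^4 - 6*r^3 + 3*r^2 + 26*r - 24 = (r - 4)*(r^3 - 2*r^2 - 5*r + 6) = (r - 4)*(r + 2)*(r^2 - 4*r + 3) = (r - 4)*(r - 1)*(r + 2)*(r - 3)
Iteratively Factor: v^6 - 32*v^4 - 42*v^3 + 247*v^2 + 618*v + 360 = (v - 5)*(v^5 + 5*v^4 - 7*v^3 - 77*v^2 - 138*v - 72) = (v - 5)*(v + 2)*(v^4 + 3*v^3 - 13*v^2 - 51*v - 36) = (v - 5)*(v + 2)*(v + 3)*(v^3 - 13*v - 12) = (v - 5)*(v - 4)*(v + 2)*(v + 3)*(v^2 + 4*v + 3) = (v - 5)*(v - 4)*(v + 2)*(v + 3)^2*(v + 1)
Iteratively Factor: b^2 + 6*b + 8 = (b + 2)*(b + 4)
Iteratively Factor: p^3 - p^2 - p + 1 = (p - 1)*(p^2 - 1) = (p - 1)^2*(p + 1)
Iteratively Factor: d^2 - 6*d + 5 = (d - 1)*(d - 5)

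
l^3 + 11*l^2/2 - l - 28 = (l - 2)*(l + 7/2)*(l + 4)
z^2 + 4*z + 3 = (z + 1)*(z + 3)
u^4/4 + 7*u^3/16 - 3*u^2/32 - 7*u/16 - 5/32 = (u/4 + 1/4)*(u - 1)*(u + 1/2)*(u + 5/4)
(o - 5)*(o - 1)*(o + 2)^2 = o^4 - 2*o^3 - 15*o^2 - 4*o + 20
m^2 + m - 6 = (m - 2)*(m + 3)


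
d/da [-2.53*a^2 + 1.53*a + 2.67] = 1.53 - 5.06*a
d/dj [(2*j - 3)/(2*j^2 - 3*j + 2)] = (-4*j^2 + 12*j - 5)/(4*j^4 - 12*j^3 + 17*j^2 - 12*j + 4)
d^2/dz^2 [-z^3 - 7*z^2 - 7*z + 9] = -6*z - 14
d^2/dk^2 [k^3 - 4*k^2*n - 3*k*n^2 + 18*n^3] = 6*k - 8*n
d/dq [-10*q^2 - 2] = -20*q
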